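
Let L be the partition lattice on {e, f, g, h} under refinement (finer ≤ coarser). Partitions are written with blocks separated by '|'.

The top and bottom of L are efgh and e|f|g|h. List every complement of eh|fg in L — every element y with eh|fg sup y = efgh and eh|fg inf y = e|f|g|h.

ef|gh, ef|g|h, eg|fh, eg|f|h, e|fh|g, e|f|gh

Need y with eh|fg ∨ y = efgh and eh|fg ∧ y = e|f|g|h.
Checking each element gives: ef|gh, ef|g|h, eg|fh, eg|f|h, e|fh|g, e|f|gh.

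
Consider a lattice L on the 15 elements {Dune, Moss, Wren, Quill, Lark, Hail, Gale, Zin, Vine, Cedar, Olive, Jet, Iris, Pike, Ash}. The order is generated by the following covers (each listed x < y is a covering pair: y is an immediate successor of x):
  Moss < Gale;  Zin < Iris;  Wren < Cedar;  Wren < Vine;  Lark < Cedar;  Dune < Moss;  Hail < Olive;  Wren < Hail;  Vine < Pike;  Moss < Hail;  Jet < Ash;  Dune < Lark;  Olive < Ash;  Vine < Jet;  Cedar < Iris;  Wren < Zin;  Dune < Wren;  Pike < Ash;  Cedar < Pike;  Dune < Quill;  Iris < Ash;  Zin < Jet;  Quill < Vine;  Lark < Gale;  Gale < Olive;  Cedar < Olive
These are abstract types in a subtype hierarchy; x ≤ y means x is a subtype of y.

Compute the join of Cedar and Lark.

Cedar

Common upper bounds of {Cedar, Lark}: Ash, Cedar, Iris, Olive, Pike.
The least among these is Cedar.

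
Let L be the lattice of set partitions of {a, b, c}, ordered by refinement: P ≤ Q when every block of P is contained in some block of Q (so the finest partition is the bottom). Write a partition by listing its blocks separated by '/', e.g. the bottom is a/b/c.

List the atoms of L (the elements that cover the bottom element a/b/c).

a/bc, ab/c, ac/b

The atoms are exactly the elements that cover a/b/c: a/bc, ab/c, ac/b.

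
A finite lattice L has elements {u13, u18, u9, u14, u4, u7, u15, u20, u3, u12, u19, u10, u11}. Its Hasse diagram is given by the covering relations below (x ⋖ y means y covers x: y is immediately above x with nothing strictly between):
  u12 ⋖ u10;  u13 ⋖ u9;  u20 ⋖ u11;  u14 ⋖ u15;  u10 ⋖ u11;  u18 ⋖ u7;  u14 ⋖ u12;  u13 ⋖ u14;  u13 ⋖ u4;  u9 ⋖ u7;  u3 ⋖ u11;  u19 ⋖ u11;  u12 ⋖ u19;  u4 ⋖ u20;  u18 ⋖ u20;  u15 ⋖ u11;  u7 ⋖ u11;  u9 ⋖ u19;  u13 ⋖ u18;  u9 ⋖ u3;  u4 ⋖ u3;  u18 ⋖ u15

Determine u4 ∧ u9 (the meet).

Common lower bounds of {u4, u9}: u13.
The greatest among these is u13.

u13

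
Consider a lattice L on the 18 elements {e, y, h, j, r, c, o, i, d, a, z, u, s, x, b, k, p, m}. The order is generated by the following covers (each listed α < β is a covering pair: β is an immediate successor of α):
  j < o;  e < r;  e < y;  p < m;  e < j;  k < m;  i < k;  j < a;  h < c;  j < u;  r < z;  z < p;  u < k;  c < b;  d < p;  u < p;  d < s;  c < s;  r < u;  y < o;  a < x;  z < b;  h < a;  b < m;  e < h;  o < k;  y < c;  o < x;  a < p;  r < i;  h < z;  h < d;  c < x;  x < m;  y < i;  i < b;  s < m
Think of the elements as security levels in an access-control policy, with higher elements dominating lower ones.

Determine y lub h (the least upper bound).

c

Common upper bounds of {y, h}: b, c, m, s, x.
The least among these is c.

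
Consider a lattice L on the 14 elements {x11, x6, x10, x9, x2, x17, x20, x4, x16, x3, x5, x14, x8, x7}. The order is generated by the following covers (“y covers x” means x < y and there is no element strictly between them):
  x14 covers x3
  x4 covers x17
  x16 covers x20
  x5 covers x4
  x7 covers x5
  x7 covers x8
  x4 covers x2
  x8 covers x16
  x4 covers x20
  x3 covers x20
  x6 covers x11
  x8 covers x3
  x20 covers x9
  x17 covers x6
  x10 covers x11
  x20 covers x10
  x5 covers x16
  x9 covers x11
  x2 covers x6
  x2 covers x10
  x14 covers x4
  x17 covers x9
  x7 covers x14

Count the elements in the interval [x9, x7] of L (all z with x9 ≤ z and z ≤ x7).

The interval [x9, x7] = {x14, x16, x17, x20, x3, x4, x5, x7, x8, x9}, which has 10 elements.

10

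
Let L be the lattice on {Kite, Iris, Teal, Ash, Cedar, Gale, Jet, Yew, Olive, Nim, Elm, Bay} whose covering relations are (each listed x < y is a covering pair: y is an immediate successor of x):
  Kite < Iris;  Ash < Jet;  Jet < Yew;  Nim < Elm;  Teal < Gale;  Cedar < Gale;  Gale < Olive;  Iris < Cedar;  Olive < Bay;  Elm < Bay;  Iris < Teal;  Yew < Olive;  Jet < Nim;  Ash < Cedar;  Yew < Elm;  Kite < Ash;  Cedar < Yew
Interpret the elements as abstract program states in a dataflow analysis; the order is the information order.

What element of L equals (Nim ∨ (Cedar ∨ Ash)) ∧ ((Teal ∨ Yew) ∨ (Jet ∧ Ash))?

Cedar ∨ Ash = Cedar
Nim ∨ Cedar = Elm
Teal ∨ Yew = Olive
Jet ∧ Ash = Ash
Olive ∨ Ash = Olive
Elm ∧ Olive = Yew

Yew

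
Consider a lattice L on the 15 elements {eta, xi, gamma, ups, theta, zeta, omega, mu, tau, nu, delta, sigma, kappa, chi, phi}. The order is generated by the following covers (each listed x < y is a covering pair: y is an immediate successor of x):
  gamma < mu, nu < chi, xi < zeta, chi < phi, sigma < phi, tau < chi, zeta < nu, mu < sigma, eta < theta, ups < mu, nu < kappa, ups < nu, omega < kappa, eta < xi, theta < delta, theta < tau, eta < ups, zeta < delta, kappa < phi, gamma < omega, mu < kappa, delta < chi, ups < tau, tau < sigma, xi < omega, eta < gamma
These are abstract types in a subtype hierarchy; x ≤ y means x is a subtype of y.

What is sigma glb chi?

tau

Common lower bounds of {sigma, chi}: eta, tau, theta, ups.
The greatest among these is tau.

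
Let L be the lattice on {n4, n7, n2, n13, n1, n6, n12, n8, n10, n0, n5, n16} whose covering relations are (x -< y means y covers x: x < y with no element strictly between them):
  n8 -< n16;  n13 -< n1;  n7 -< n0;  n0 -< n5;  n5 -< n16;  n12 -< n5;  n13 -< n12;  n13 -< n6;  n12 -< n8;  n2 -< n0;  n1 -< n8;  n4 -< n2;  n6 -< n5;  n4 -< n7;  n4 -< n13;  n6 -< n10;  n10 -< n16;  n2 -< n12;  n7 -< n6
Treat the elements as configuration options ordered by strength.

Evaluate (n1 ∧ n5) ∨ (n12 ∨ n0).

n5

n1 ∧ n5 = n13
n12 ∨ n0 = n5
n13 ∨ n5 = n5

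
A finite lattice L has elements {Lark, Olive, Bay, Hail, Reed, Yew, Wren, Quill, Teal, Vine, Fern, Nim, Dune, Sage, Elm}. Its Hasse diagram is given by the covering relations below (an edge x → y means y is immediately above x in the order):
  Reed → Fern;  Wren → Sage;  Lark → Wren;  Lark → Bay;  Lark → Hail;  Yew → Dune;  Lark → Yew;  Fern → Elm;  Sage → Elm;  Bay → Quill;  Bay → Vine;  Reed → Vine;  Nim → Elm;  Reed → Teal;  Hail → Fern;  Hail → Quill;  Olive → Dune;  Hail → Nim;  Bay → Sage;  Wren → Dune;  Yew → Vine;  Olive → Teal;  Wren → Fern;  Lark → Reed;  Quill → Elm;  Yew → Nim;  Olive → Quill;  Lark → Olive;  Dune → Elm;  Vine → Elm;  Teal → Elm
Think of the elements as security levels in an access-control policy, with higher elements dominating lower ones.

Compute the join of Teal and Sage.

Elm

Common upper bounds of {Teal, Sage}: Elm.
The least among these is Elm.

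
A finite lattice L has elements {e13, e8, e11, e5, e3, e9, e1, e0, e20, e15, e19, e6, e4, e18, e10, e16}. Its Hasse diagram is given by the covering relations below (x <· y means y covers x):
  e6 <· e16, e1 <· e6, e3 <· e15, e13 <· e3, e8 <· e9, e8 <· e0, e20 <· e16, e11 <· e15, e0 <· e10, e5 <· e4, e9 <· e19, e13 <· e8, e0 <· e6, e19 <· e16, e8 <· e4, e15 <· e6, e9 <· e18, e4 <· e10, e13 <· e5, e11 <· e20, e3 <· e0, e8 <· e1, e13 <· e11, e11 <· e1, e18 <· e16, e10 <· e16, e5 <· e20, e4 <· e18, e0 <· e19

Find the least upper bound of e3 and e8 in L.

e0

Common upper bounds of {e3, e8}: e0, e10, e16, e19, e6.
The least among these is e0.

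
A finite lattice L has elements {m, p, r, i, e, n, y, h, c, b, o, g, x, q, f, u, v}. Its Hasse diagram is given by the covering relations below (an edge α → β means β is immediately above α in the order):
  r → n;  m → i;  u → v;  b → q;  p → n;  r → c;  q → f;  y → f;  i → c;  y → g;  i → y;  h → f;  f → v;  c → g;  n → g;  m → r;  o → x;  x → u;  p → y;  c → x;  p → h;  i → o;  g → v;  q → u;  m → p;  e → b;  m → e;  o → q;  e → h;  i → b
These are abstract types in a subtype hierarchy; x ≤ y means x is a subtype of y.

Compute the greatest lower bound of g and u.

Common lower bounds of {g, u}: c, i, m, r.
The greatest among these is c.

c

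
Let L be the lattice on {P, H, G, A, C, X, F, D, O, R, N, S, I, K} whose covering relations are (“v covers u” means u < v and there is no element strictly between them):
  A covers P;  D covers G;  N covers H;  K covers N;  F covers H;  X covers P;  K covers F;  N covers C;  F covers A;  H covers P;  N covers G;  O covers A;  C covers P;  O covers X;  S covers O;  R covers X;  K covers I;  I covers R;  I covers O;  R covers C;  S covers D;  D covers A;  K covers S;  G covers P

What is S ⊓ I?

Common lower bounds of {S, I}: A, O, P, X.
The greatest among these is O.

O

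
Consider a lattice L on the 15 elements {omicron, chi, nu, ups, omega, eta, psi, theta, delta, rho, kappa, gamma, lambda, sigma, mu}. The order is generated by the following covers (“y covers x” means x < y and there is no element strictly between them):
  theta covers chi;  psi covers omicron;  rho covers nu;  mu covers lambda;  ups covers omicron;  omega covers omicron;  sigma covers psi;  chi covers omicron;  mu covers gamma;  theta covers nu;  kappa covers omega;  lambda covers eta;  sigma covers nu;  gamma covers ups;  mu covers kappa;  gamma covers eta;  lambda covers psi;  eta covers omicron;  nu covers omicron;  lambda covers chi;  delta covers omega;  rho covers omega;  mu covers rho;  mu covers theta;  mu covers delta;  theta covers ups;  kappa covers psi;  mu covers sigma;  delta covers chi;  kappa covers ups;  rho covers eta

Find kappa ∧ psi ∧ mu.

psi

Common lower bounds of {kappa, psi, mu}: omicron, psi.
The greatest among these is psi.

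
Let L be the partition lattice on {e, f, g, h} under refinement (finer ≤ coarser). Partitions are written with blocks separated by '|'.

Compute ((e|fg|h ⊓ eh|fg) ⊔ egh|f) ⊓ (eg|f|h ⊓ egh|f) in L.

eg|f|h

e|fg|h ∧ eh|fg = e|fg|h
e|fg|h ∨ egh|f = efgh
eg|f|h ∧ egh|f = eg|f|h
efgh ∧ eg|f|h = eg|f|h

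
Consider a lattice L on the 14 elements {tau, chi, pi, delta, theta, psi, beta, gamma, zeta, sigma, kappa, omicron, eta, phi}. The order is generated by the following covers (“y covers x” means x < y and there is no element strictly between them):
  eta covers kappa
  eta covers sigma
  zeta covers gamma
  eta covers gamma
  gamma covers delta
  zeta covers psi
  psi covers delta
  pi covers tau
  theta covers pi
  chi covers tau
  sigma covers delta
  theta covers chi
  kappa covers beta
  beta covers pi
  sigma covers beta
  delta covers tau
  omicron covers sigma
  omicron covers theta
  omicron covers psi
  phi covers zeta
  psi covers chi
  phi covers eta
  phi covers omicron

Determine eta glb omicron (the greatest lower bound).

sigma

Common lower bounds of {eta, omicron}: beta, delta, pi, sigma, tau.
The greatest among these is sigma.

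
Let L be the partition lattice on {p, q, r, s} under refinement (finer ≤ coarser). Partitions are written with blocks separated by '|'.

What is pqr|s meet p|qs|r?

Common lower bounds of {pqr|s, p|qs|r}: p|q|r|s.
The greatest among these is p|q|r|s.

p|q|r|s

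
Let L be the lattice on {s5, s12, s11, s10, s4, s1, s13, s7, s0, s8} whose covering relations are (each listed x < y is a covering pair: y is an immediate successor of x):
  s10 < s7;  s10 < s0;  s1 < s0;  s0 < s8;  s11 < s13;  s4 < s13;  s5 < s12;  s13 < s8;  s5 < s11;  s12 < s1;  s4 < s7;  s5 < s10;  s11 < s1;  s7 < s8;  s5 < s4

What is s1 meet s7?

s5

Common lower bounds of {s1, s7}: s5.
The greatest among these is s5.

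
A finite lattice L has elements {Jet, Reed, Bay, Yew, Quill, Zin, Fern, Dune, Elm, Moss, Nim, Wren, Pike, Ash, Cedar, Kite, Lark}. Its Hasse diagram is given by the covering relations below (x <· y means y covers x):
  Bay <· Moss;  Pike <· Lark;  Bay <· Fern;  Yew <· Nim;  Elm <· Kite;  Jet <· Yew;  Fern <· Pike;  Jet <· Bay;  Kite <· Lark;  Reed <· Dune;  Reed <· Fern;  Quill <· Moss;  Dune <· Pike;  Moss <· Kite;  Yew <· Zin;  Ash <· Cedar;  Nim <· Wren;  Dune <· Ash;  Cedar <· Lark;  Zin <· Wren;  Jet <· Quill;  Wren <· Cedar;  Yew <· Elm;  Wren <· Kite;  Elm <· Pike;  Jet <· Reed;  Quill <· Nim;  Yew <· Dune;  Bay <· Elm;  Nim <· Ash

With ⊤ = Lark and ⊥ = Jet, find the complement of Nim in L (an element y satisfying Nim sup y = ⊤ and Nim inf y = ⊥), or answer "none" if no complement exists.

Need y with Nim ∨ y = Lark and Nim ∧ y = Jet.
Checking each element gives: Fern.

Fern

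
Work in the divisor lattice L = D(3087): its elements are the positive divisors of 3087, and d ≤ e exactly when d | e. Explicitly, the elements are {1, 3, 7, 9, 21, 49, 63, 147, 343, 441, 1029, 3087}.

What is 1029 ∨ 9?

In the divisibility order, the join is the least common multiple: lcm(1029, 9) = 3087.

3087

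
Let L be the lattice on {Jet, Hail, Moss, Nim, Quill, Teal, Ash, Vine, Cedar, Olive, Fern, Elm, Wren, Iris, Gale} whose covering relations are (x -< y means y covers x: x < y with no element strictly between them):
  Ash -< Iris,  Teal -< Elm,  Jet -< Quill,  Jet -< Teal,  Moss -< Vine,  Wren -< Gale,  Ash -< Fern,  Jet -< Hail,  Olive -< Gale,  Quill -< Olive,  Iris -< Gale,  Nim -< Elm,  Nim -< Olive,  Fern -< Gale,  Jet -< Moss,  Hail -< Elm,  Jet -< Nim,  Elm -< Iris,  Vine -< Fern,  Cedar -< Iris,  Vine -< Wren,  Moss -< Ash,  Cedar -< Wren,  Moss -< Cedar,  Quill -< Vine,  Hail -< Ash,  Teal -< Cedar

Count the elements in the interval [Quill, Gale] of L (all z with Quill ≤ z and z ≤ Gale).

The interval [Quill, Gale] = {Fern, Gale, Olive, Quill, Vine, Wren}, which has 6 elements.

6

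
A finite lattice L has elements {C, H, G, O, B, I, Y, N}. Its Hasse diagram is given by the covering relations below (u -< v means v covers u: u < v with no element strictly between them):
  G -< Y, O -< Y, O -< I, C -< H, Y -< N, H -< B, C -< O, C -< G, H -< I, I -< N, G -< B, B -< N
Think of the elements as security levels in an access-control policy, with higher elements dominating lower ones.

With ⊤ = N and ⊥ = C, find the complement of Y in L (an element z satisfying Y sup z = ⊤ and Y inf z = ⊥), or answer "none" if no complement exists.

Need z with Y ∨ z = N and Y ∧ z = C.
Checking each element gives: H.

H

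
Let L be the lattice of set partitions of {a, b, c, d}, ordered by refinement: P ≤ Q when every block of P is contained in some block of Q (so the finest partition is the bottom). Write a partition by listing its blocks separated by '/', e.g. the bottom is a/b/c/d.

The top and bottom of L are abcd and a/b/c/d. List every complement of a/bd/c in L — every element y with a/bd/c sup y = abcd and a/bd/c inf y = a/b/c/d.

Need y with a/bd/c ∨ y = abcd and a/bd/c ∧ y = a/b/c/d.
Checking each element gives: ab/cd, abc/d, acd/b, ad/bc.

ab/cd, abc/d, acd/b, ad/bc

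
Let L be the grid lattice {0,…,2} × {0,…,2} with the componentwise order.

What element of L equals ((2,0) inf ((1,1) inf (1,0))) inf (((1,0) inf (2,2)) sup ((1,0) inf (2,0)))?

(1,0)

(1,1) ∧ (1,0) = (1,0)
(2,0) ∧ (1,0) = (1,0)
(1,0) ∧ (2,2) = (1,0)
(1,0) ∧ (2,0) = (1,0)
(1,0) ∨ (1,0) = (1,0)
(1,0) ∧ (1,0) = (1,0)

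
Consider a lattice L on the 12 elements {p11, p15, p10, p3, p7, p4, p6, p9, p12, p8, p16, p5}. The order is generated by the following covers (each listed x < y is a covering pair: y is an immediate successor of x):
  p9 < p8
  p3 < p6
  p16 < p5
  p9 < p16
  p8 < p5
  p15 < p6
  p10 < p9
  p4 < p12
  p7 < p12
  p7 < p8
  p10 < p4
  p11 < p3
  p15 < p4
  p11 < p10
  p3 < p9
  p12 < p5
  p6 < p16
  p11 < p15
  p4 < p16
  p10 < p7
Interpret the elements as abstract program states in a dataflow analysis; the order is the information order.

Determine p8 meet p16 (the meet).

p9

Common lower bounds of {p8, p16}: p10, p11, p3, p9.
The greatest among these is p9.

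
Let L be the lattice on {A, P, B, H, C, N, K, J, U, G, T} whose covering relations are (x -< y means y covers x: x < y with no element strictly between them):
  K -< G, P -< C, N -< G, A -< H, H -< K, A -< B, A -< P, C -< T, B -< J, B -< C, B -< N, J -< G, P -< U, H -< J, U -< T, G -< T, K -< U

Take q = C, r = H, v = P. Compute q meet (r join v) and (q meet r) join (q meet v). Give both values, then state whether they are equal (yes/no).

P; P; yes

r join v = U, so q meet (r join v) = C meet U = P.
q meet r = A and q meet v = P, so (q meet r) join (q meet v) = A join P = P.
Equal: yes.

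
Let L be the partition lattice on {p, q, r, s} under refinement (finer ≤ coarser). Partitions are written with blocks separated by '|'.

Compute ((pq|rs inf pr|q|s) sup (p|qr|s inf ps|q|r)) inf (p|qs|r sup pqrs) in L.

pq|rs ∧ pr|q|s = p|q|r|s
p|qr|s ∧ ps|q|r = p|q|r|s
p|q|r|s ∨ p|q|r|s = p|q|r|s
p|qs|r ∨ pqrs = pqrs
p|q|r|s ∧ pqrs = p|q|r|s

p|q|r|s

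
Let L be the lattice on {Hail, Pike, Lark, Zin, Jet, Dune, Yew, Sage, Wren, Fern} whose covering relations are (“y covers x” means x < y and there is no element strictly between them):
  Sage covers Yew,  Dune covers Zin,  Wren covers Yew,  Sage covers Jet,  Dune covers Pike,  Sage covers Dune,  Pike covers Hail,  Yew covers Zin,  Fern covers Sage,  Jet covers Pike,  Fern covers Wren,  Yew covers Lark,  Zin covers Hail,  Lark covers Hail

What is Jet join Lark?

Common upper bounds of {Jet, Lark}: Fern, Sage.
The least among these is Sage.

Sage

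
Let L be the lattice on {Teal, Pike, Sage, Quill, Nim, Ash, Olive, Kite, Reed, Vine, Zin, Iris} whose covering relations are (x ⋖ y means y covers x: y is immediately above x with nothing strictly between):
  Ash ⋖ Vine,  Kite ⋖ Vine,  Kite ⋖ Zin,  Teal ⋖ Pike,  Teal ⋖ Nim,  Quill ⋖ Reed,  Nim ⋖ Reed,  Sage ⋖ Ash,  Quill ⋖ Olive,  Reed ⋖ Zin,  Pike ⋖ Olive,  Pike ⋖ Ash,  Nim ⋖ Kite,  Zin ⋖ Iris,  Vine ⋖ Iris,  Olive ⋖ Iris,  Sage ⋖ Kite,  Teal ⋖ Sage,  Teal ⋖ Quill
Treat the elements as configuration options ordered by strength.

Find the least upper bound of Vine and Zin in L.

Common upper bounds of {Vine, Zin}: Iris.
The least among these is Iris.

Iris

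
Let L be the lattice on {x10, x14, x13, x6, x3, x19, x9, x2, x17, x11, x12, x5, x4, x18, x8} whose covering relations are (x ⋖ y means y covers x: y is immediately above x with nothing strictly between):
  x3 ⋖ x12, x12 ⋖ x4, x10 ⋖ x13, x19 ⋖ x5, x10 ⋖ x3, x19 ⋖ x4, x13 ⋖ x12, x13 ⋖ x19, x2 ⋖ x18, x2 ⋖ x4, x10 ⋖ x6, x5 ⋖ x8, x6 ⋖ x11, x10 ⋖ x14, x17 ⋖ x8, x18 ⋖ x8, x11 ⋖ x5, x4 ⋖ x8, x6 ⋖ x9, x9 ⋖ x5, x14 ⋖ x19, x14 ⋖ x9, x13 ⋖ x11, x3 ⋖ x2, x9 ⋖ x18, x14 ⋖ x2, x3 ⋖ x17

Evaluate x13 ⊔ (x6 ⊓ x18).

x11

x6 ∧ x18 = x6
x13 ∨ x6 = x11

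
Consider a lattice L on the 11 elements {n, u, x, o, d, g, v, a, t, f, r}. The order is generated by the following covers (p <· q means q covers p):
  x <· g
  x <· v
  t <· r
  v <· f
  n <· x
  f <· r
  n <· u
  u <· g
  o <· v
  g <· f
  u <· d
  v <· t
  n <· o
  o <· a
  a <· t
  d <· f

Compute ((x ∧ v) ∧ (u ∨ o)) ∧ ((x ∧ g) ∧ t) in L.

x ∧ v = x
u ∨ o = f
x ∧ f = x
x ∧ g = x
x ∧ t = x
x ∧ x = x

x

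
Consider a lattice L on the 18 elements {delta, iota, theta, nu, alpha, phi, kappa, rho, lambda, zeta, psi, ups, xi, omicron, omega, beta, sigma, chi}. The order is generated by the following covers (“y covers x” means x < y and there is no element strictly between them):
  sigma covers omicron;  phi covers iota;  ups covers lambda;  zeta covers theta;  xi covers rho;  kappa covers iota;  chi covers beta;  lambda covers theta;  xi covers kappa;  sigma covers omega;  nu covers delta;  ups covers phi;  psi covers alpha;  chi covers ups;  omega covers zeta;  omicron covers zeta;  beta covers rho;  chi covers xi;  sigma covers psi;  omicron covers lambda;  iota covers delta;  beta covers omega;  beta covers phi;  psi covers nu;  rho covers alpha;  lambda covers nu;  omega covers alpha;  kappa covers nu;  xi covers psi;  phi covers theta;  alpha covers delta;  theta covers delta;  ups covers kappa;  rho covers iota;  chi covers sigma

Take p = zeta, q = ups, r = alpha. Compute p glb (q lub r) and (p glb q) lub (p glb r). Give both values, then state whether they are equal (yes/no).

q lub r = chi, so p glb (q lub r) = zeta glb chi = zeta.
p glb q = theta and p glb r = delta, so (p glb q) lub (p glb r) = theta lub delta = theta.
Equal: no.

zeta; theta; no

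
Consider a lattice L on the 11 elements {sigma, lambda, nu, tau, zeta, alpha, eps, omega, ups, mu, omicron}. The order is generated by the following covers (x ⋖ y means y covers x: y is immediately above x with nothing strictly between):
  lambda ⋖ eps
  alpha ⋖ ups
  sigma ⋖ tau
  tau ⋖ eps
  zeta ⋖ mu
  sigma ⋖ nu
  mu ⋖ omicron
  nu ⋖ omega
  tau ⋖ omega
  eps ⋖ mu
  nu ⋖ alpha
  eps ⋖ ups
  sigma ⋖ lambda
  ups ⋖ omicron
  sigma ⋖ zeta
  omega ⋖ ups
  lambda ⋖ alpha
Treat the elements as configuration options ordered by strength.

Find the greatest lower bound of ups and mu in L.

Common lower bounds of {ups, mu}: eps, lambda, sigma, tau.
The greatest among these is eps.

eps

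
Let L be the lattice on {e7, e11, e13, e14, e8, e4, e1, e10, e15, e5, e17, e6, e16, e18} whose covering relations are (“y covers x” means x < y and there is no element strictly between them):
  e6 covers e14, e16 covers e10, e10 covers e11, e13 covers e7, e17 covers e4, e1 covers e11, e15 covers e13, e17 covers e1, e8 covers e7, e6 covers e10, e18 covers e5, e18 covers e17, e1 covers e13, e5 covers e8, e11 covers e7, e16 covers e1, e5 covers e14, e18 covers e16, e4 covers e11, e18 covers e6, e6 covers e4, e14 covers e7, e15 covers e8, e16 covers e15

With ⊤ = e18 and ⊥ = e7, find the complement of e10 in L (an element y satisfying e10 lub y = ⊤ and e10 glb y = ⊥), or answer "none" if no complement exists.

e5

Need y with e10 ∨ y = e18 and e10 ∧ y = e7.
Checking each element gives: e5.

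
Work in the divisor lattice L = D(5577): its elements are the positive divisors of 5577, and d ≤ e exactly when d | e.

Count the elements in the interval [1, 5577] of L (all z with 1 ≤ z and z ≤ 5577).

12

The interval [1, 5577] = {1, 11, 13, 143, 169, 1859, 3, 33, 39, 429, 507, 5577}, which has 12 elements.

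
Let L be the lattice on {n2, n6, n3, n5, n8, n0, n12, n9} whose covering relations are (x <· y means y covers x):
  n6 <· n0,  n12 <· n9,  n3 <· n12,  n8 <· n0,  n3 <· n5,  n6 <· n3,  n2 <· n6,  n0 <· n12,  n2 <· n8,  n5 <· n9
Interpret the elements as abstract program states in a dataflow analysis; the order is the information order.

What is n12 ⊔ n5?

Common upper bounds of {n12, n5}: n9.
The least among these is n9.

n9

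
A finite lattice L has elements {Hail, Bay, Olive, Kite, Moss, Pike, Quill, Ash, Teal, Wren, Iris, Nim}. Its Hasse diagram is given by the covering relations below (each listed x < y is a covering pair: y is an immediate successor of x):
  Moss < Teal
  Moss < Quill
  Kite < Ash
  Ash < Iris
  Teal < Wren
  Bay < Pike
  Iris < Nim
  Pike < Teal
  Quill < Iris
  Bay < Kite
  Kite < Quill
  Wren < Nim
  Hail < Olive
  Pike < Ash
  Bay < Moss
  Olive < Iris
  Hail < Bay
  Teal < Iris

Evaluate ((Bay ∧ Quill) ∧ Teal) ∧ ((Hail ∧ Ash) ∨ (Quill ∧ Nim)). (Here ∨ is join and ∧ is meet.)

Bay

Bay ∧ Quill = Bay
Bay ∧ Teal = Bay
Hail ∧ Ash = Hail
Quill ∧ Nim = Quill
Hail ∨ Quill = Quill
Bay ∧ Quill = Bay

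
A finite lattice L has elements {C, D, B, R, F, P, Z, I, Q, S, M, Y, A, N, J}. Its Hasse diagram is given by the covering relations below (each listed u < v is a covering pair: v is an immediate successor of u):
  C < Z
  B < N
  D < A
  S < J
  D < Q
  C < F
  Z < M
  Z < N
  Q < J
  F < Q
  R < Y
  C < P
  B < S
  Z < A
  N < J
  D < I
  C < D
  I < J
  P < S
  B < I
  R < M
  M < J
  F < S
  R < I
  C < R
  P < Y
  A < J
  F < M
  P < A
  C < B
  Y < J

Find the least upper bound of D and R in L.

I

Common upper bounds of {D, R}: I, J.
The least among these is I.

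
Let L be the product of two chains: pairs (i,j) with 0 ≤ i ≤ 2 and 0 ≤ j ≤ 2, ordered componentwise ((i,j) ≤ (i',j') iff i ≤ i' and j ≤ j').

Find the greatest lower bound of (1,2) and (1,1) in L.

(1,1)

Common lower bounds of {(1,2), (1,1)}: (0,0), (0,1), (1,0), (1,1).
The greatest among these is (1,1).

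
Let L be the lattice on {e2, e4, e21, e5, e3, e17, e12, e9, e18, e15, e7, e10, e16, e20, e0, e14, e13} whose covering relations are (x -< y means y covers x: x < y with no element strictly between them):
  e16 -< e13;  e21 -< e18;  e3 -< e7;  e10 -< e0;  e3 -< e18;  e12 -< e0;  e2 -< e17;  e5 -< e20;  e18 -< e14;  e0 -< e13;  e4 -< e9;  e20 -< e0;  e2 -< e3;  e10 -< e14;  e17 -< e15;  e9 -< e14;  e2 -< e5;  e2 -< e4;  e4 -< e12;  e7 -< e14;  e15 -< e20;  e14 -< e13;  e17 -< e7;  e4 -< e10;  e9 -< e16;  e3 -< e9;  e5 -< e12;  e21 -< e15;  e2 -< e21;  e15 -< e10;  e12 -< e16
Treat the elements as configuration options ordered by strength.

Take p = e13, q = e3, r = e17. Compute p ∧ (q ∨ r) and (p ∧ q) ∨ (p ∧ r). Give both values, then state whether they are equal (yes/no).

q ∨ r = e7, so p ∧ (q ∨ r) = e13 ∧ e7 = e7.
p ∧ q = e3 and p ∧ r = e17, so (p ∧ q) ∨ (p ∧ r) = e3 ∨ e17 = e7.
Equal: yes.

e7; e7; yes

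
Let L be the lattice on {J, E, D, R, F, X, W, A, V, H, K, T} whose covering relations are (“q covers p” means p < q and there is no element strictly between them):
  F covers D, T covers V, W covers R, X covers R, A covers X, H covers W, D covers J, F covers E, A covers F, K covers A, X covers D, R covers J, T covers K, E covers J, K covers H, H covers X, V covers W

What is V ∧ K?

Common lower bounds of {V, K}: J, R, W.
The greatest among these is W.

W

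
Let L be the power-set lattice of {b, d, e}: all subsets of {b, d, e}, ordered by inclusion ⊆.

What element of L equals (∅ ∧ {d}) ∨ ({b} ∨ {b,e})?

{b,e}

∅ ∧ {d} = ∅
{b} ∨ {b,e} = {b,e}
∅ ∨ {b,e} = {b,e}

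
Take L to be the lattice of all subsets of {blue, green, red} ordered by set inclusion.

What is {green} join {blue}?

{blue,green}

Common upper bounds of {{green}, {blue}}: {blue,green,red}, {blue,green}.
The least among these is {blue,green}.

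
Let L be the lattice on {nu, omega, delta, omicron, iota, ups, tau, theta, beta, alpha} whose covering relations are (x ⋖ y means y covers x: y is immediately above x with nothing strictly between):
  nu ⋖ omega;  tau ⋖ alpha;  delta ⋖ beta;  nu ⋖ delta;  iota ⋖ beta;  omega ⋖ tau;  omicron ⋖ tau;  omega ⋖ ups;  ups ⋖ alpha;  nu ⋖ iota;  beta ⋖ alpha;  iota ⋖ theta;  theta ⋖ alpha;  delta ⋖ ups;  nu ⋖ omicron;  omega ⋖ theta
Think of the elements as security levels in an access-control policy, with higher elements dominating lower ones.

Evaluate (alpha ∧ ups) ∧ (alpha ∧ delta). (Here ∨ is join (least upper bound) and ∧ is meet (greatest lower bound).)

delta

alpha ∧ ups = ups
alpha ∧ delta = delta
ups ∧ delta = delta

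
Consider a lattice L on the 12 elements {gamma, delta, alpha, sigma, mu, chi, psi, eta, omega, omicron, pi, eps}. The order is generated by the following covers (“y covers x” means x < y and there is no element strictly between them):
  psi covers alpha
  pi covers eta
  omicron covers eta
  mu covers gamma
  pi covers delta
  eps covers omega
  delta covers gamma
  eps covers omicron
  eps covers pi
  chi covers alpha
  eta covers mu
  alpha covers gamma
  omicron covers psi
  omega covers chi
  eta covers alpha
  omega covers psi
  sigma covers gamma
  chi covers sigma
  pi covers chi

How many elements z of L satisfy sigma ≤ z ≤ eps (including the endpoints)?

5

The interval [sigma, eps] = {chi, eps, omega, pi, sigma}, which has 5 elements.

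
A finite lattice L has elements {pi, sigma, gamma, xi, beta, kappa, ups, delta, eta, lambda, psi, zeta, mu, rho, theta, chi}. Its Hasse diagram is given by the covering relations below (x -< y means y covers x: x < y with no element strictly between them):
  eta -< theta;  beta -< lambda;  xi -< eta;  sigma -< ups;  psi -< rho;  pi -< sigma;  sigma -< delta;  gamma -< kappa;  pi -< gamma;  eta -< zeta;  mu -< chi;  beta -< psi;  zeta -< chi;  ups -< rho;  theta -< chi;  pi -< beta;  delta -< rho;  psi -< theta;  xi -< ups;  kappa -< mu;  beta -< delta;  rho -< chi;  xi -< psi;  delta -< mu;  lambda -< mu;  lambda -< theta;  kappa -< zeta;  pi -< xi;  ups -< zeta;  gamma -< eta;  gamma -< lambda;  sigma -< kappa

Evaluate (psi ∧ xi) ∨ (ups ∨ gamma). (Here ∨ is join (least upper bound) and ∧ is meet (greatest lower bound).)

psi ∧ xi = xi
ups ∨ gamma = zeta
xi ∨ zeta = zeta

zeta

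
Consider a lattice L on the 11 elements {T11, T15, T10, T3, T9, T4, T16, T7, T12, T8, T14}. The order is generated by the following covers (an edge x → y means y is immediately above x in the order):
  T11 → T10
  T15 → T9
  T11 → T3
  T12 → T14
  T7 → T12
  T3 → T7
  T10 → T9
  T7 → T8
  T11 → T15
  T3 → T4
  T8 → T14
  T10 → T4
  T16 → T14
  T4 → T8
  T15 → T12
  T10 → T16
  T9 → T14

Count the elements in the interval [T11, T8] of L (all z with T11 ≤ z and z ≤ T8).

6

The interval [T11, T8] = {T10, T11, T3, T4, T7, T8}, which has 6 elements.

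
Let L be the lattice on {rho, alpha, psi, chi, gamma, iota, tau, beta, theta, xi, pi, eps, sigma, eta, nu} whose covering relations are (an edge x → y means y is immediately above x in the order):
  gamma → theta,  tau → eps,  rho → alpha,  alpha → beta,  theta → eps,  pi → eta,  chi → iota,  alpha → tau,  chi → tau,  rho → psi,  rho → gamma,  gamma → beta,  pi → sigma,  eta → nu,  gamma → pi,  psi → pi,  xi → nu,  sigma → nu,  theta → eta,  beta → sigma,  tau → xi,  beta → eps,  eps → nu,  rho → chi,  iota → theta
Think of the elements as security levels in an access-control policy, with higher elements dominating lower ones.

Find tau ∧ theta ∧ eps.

chi

Common lower bounds of {tau, theta, eps}: chi, rho.
The greatest among these is chi.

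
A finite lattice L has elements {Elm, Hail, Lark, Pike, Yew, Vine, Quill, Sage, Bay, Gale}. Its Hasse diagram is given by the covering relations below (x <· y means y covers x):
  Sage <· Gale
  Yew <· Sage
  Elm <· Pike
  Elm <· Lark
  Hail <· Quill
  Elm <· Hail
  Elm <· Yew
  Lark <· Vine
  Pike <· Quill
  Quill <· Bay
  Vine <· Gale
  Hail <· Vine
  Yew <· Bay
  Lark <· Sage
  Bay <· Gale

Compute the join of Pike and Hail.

Quill

Common upper bounds of {Pike, Hail}: Bay, Gale, Quill.
The least among these is Quill.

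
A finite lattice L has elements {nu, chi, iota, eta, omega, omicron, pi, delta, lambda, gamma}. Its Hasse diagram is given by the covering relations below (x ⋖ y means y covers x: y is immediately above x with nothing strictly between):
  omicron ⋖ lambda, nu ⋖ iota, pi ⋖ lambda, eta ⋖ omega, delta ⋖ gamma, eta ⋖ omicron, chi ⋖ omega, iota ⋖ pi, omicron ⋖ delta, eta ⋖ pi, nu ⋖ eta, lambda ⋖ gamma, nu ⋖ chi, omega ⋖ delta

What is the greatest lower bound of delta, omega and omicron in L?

Common lower bounds of {delta, omega, omicron}: eta, nu.
The greatest among these is eta.

eta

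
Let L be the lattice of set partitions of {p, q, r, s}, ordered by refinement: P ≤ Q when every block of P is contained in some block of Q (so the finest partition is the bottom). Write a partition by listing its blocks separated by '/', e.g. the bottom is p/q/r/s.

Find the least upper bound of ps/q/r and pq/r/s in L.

pqs/r

The join of ps/q/r and pq/r/s merges any blocks that overlap across the partitions, giving pqs/r.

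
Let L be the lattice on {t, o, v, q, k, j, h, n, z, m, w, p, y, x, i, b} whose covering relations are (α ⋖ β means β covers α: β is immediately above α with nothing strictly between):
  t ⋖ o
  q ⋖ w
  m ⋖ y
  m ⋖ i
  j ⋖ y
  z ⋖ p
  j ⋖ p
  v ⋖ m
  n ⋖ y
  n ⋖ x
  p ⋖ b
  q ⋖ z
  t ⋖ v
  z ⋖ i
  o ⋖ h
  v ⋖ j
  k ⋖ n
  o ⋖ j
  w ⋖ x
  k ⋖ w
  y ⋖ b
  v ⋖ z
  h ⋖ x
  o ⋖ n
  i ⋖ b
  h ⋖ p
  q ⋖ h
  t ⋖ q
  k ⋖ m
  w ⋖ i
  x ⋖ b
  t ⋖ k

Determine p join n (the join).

b

Common upper bounds of {p, n}: b.
The least among these is b.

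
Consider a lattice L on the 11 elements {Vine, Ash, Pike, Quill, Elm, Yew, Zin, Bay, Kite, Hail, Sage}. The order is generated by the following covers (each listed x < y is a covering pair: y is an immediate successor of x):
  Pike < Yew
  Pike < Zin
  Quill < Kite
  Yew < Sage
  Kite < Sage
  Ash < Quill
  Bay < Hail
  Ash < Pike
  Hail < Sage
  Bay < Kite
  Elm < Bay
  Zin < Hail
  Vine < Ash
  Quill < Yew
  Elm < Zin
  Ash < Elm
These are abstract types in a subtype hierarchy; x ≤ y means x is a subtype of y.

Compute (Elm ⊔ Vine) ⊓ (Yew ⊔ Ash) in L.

Ash

Elm ∨ Vine = Elm
Yew ∨ Ash = Yew
Elm ∧ Yew = Ash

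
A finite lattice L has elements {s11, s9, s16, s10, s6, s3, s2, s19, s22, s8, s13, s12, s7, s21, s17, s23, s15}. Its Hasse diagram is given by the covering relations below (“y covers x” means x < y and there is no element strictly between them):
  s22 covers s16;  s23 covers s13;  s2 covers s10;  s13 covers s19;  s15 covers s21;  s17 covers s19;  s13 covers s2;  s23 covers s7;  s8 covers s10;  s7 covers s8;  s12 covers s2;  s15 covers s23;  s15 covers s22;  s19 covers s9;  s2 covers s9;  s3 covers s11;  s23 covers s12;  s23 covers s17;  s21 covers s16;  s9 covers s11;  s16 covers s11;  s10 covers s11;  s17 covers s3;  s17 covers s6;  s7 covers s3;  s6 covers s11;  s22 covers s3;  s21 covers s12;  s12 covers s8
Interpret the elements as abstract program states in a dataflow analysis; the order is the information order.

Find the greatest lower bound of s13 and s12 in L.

s2

Common lower bounds of {s13, s12}: s10, s11, s2, s9.
The greatest among these is s2.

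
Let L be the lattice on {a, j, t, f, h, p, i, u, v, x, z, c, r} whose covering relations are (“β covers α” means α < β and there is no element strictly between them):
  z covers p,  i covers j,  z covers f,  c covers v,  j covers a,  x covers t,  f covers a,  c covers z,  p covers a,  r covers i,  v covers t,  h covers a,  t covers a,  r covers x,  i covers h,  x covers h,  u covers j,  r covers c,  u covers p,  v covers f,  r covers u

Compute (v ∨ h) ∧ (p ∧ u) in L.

v ∨ h = r
p ∧ u = p
r ∧ p = p

p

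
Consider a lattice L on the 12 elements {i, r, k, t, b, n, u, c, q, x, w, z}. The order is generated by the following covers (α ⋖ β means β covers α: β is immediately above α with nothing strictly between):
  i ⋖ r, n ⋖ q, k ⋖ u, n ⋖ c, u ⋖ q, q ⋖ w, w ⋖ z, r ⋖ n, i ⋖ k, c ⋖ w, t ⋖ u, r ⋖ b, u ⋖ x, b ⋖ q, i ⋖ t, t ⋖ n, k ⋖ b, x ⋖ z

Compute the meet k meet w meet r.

i

Common lower bounds of {k, w, r}: i.
The greatest among these is i.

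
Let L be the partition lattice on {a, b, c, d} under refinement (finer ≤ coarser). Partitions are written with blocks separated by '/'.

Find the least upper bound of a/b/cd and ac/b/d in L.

acd/b

The join of a/b/cd and ac/b/d merges any blocks that overlap across the partitions, giving acd/b.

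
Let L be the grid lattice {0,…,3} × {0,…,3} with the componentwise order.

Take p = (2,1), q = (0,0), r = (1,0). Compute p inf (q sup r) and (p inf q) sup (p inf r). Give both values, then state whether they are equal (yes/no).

q sup r = (1,0), so p inf (q sup r) = (2,1) inf (1,0) = (1,0).
p inf q = (0,0) and p inf r = (1,0), so (p inf q) sup (p inf r) = (0,0) sup (1,0) = (1,0).
Equal: yes.

(1,0); (1,0); yes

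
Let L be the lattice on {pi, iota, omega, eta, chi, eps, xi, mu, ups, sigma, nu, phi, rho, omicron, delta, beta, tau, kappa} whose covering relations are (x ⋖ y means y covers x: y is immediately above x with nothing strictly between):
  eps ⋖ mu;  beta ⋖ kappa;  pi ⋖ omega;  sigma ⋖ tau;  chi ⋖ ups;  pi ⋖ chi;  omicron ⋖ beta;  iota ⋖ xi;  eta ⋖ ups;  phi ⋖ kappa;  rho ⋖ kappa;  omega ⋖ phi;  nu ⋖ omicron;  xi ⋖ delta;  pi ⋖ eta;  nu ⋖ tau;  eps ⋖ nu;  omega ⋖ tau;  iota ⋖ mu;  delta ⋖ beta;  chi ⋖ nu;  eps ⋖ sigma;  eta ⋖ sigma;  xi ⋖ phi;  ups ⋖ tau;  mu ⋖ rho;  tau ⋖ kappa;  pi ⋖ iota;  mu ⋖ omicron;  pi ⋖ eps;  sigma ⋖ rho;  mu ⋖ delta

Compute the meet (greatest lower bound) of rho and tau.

sigma

Common lower bounds of {rho, tau}: eps, eta, pi, sigma.
The greatest among these is sigma.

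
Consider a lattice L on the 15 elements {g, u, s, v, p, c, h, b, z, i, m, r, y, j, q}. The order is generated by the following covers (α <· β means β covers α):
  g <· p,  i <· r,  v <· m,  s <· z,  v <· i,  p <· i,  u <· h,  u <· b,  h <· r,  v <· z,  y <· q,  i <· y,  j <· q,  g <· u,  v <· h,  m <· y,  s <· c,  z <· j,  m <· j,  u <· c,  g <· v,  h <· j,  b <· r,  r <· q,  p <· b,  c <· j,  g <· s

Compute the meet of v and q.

v

Common lower bounds of {v, q}: g, v.
The greatest among these is v.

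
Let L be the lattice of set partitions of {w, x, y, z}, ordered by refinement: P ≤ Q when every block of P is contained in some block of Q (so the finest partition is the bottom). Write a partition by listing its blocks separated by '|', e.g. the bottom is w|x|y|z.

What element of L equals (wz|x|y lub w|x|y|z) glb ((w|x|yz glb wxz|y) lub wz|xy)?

wz|x|y

wz|x|y ∨ w|x|y|z = wz|x|y
w|x|yz ∧ wxz|y = w|x|y|z
w|x|y|z ∨ wz|xy = wz|xy
wz|x|y ∧ wz|xy = wz|x|y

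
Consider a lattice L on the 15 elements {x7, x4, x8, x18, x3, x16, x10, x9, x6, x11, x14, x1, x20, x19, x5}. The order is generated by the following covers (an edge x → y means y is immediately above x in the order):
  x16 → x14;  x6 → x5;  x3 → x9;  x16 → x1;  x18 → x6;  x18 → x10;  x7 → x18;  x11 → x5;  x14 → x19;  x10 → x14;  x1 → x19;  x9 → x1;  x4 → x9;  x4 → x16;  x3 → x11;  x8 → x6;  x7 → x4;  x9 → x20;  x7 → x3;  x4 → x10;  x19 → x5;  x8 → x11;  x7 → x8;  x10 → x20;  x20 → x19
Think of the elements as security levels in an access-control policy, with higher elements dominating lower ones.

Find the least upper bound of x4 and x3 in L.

Common upper bounds of {x4, x3}: x1, x19, x20, x5, x9.
The least among these is x9.

x9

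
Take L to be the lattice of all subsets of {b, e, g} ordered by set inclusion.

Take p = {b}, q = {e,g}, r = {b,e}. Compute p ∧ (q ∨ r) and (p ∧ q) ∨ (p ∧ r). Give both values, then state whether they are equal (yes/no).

{b}; {b}; yes

q ∨ r = {b,e,g}, so p ∧ (q ∨ r) = {b} ∧ {b,e,g} = {b}.
p ∧ q = {} and p ∧ r = {b}, so (p ∧ q) ∨ (p ∧ r) = {} ∨ {b} = {b}.
Equal: yes.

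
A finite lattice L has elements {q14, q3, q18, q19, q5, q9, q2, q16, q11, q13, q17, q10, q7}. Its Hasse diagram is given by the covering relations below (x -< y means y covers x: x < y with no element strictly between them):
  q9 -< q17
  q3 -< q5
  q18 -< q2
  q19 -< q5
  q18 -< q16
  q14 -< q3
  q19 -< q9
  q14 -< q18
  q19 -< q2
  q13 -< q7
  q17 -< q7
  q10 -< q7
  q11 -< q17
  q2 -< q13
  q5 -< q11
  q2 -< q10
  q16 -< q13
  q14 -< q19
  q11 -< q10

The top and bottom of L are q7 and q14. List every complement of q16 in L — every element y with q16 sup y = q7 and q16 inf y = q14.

Need y with q16 ∨ y = q7 and q16 ∧ y = q14.
Checking each element gives: q11, q17, q3, q5, q9.

q11, q17, q3, q5, q9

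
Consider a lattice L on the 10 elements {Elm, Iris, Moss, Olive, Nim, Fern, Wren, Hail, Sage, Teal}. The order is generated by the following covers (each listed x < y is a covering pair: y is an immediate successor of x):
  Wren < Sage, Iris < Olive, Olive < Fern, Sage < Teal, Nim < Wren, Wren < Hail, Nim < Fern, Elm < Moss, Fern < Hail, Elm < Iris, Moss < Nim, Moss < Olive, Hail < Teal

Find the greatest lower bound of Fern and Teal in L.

Fern

Common lower bounds of {Fern, Teal}: Elm, Fern, Iris, Moss, Nim, Olive.
The greatest among these is Fern.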